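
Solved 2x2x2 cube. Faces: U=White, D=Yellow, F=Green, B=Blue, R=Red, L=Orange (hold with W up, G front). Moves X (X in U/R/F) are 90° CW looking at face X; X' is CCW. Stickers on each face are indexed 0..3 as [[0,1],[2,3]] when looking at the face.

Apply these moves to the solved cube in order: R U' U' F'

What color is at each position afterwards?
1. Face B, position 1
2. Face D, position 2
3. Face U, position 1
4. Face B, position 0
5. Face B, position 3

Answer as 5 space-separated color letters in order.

Answer: Y Y W G B

Derivation:
After move 1 (R): R=RRRR U=WGWG F=GYGY D=YBYB B=WBWB
After move 2 (U'): U=GGWW F=OOGY R=GYRR B=RRWB L=WBOO
After move 3 (U'): U=GWGW F=WBGY R=OORR B=GYWB L=RROO
After move 4 (F'): F=BYWG U=GWOR R=BOYR D=ROYB L=RWOG
Query 1: B[1] = Y
Query 2: D[2] = Y
Query 3: U[1] = W
Query 4: B[0] = G
Query 5: B[3] = B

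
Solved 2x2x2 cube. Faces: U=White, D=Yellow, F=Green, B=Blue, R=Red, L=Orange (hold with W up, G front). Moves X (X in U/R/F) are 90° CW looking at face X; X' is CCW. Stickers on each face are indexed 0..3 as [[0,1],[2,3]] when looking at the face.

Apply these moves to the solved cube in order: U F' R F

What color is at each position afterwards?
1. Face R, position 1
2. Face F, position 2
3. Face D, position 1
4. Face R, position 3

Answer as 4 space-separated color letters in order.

Answer: Y Y Y B

Derivation:
After move 1 (U): U=WWWW F=RRGG R=BBRR B=OOBB L=GGOO
After move 2 (F'): F=RGRG U=WWBR R=YBYR D=GOYY L=GWOW
After move 3 (R): R=YYRB U=WGBG F=RORY D=GBYO B=ROWB
After move 4 (F): F=RRYO U=WGWW R=BYGB D=RYYO L=GGOB
Query 1: R[1] = Y
Query 2: F[2] = Y
Query 3: D[1] = Y
Query 4: R[3] = B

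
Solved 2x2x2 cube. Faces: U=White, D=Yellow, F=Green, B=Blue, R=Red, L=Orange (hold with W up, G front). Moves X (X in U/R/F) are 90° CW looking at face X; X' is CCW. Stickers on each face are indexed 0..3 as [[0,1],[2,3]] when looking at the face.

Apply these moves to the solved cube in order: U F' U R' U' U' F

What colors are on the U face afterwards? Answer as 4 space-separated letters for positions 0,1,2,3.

Answer: G R W R

Derivation:
After move 1 (U): U=WWWW F=RRGG R=BBRR B=OOBB L=GGOO
After move 2 (F'): F=RGRG U=WWBR R=YBYR D=GOYY L=GWOW
After move 3 (U): U=BWRW F=YBRG R=OOYR B=GWBB L=RGOW
After move 4 (R'): R=OROY U=BBRG F=YWRW D=GBYG B=YWOB
After move 5 (U'): U=BGBR F=RGRW R=YWOY B=OROB L=YWOW
After move 6 (U'): U=GRBB F=YWRW R=RGOY B=YWOB L=OROW
After move 7 (F): F=RYWW U=GRWR R=BGBY D=ORYG L=OGOB
Query: U face = GRWR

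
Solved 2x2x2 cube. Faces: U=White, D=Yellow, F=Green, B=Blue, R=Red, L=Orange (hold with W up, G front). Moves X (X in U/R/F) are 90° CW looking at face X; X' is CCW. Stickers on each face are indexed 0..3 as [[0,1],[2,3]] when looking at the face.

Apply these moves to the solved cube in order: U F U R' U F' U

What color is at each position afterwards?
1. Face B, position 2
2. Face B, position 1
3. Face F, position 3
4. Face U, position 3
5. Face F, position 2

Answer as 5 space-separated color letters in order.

Answer: B B G O O

Derivation:
After move 1 (U): U=WWWW F=RRGG R=BBRR B=OOBB L=GGOO
After move 2 (F): F=GRGR U=WWOG R=WBWR D=RBYY L=GYOY
After move 3 (U): U=OWGW F=WBGR R=OOWR B=GYBB L=GROY
After move 4 (R'): R=OROW U=OBGG F=WWGW D=RBYR B=YYBB
After move 5 (U): U=GOGB F=ORGW R=YYOW B=GRBB L=WWOY
After move 6 (F'): F=RWOG U=GOYO R=BYRW D=WYYR L=WBOG
After move 7 (U): U=YGOO F=BYOG R=GRRW B=WBBB L=RWOG
Query 1: B[2] = B
Query 2: B[1] = B
Query 3: F[3] = G
Query 4: U[3] = O
Query 5: F[2] = O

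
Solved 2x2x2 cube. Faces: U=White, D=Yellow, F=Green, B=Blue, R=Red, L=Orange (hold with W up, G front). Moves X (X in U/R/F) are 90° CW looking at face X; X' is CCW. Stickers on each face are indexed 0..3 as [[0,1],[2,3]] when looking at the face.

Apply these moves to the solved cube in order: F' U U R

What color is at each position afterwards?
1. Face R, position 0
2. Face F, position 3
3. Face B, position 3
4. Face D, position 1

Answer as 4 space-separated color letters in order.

Answer: Y Y B B

Derivation:
After move 1 (F'): F=GGGG U=WWRR R=YRYR D=OOYY L=OWOW
After move 2 (U): U=RWRW F=YRGG R=BBYR B=OWBB L=GGOW
After move 3 (U): U=RRWW F=BBGG R=OWYR B=GGBB L=YROW
After move 4 (R): R=YORW U=RBWG F=BOGY D=OBYG B=WGRB
Query 1: R[0] = Y
Query 2: F[3] = Y
Query 3: B[3] = B
Query 4: D[1] = B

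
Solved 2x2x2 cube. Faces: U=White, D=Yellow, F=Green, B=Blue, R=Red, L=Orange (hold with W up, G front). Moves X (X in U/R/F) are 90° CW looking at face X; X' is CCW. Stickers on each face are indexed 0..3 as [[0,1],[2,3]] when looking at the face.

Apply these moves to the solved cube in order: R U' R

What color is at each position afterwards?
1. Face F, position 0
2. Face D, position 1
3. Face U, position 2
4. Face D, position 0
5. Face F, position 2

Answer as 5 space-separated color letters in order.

Answer: O W W Y G

Derivation:
After move 1 (R): R=RRRR U=WGWG F=GYGY D=YBYB B=WBWB
After move 2 (U'): U=GGWW F=OOGY R=GYRR B=RRWB L=WBOO
After move 3 (R): R=RGRY U=GOWY F=OBGB D=YWYR B=WRGB
Query 1: F[0] = O
Query 2: D[1] = W
Query 3: U[2] = W
Query 4: D[0] = Y
Query 5: F[2] = G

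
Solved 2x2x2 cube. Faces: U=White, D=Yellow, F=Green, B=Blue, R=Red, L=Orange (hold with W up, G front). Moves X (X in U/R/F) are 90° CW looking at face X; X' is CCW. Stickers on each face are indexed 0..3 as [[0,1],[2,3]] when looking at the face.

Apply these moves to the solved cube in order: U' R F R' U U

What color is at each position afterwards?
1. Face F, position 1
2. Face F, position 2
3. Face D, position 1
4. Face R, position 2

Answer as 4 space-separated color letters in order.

After move 1 (U'): U=WWWW F=OOGG R=GGRR B=RRBB L=BBOO
After move 2 (R): R=RGRG U=WOWG F=OYGY D=YBYR B=WRWB
After move 3 (F): F=GOYY U=WOOB R=WGGG D=RRYR L=BYOB
After move 4 (R'): R=GGWG U=WWOW F=GOYB D=ROYY B=RRRB
After move 5 (U): U=OWWW F=GGYB R=RRWG B=BYRB L=GOOB
After move 6 (U): U=WOWW F=RRYB R=BYWG B=GORB L=GGOB
Query 1: F[1] = R
Query 2: F[2] = Y
Query 3: D[1] = O
Query 4: R[2] = W

Answer: R Y O W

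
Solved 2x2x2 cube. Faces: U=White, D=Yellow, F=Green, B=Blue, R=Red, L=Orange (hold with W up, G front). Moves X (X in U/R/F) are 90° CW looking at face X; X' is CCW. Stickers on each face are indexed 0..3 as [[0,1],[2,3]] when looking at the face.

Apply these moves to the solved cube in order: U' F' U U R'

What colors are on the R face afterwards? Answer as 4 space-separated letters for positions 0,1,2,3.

Answer: W R B Y

Derivation:
After move 1 (U'): U=WWWW F=OOGG R=GGRR B=RRBB L=BBOO
After move 2 (F'): F=OGOG U=WWGR R=YGYR D=BOYY L=BWOW
After move 3 (U): U=GWRW F=YGOG R=RRYR B=BWBB L=OGOW
After move 4 (U): U=RGWW F=RROG R=BWYR B=OGBB L=YGOW
After move 5 (R'): R=WRBY U=RBWO F=RGOW D=BRYG B=YGOB
Query: R face = WRBY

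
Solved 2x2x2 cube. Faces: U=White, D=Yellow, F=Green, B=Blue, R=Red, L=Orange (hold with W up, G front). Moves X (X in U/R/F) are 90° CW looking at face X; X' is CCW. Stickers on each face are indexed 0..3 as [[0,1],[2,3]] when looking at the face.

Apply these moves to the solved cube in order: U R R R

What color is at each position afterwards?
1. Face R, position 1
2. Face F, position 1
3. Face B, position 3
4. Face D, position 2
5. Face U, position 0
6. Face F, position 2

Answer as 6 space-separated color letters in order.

After move 1 (U): U=WWWW F=RRGG R=BBRR B=OOBB L=GGOO
After move 2 (R): R=RBRB U=WRWG F=RYGY D=YBYO B=WOWB
After move 3 (R): R=RRBB U=WYWY F=RBGO D=YWYW B=GORB
After move 4 (R): R=BRBR U=WBWO F=RWGW D=YRYG B=YOYB
Query 1: R[1] = R
Query 2: F[1] = W
Query 3: B[3] = B
Query 4: D[2] = Y
Query 5: U[0] = W
Query 6: F[2] = G

Answer: R W B Y W G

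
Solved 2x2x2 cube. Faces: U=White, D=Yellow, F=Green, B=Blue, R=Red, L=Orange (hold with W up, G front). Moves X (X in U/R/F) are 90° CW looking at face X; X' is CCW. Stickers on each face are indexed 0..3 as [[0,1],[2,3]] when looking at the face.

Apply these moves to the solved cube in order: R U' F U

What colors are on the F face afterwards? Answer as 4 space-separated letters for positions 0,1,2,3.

After move 1 (R): R=RRRR U=WGWG F=GYGY D=YBYB B=WBWB
After move 2 (U'): U=GGWW F=OOGY R=GYRR B=RRWB L=WBOO
After move 3 (F): F=GOYO U=GGOB R=WYWR D=RGYB L=WYOB
After move 4 (U): U=OGBG F=WYYO R=RRWR B=WYWB L=GOOB
Query: F face = WYYO

Answer: W Y Y O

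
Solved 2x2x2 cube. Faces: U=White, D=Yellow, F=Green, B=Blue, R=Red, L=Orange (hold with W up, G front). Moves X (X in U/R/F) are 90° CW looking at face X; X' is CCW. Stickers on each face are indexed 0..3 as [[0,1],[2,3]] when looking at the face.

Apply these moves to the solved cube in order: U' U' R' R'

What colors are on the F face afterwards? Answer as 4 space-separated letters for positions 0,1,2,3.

After move 1 (U'): U=WWWW F=OOGG R=GGRR B=RRBB L=BBOO
After move 2 (U'): U=WWWW F=BBGG R=OORR B=GGBB L=RROO
After move 3 (R'): R=OROR U=WBWG F=BWGW D=YBYG B=YGYB
After move 4 (R'): R=RROO U=WYWY F=BBGG D=YWYW B=GGBB
Query: F face = BBGG

Answer: B B G G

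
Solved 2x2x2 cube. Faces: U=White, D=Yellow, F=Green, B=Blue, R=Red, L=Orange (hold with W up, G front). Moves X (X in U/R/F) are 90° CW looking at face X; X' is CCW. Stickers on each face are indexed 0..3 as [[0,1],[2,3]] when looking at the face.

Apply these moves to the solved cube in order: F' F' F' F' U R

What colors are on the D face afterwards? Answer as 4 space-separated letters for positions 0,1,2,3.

Answer: Y B Y O

Derivation:
After move 1 (F'): F=GGGG U=WWRR R=YRYR D=OOYY L=OWOW
After move 2 (F'): F=GGGG U=WWYY R=OROR D=WWYY L=OROR
After move 3 (F'): F=GGGG U=WWOO R=WRWR D=RRYY L=OYOY
After move 4 (F'): F=GGGG U=WWWW R=RRRR D=YYYY L=OOOO
After move 5 (U): U=WWWW F=RRGG R=BBRR B=OOBB L=GGOO
After move 6 (R): R=RBRB U=WRWG F=RYGY D=YBYO B=WOWB
Query: D face = YBYO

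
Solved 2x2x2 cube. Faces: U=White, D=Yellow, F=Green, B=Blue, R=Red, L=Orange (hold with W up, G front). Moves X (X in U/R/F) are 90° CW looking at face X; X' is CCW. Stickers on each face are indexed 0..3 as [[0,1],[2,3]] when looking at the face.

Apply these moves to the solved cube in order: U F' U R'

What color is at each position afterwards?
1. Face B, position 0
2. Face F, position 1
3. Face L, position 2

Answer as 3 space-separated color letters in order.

After move 1 (U): U=WWWW F=RRGG R=BBRR B=OOBB L=GGOO
After move 2 (F'): F=RGRG U=WWBR R=YBYR D=GOYY L=GWOW
After move 3 (U): U=BWRW F=YBRG R=OOYR B=GWBB L=RGOW
After move 4 (R'): R=OROY U=BBRG F=YWRW D=GBYG B=YWOB
Query 1: B[0] = Y
Query 2: F[1] = W
Query 3: L[2] = O

Answer: Y W O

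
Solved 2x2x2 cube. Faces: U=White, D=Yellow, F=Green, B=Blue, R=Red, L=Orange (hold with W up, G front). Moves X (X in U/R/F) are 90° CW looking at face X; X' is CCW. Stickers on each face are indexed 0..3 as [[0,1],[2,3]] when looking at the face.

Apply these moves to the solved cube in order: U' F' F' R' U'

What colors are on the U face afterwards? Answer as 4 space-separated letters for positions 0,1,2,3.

After move 1 (U'): U=WWWW F=OOGG R=GGRR B=RRBB L=BBOO
After move 2 (F'): F=OGOG U=WWGR R=YGYR D=BOYY L=BWOW
After move 3 (F'): F=GGOO U=WWYY R=OGBR D=WWYY L=BROG
After move 4 (R'): R=GROB U=WBYR F=GWOY D=WGYO B=YRWB
After move 5 (U'): U=BRWY F=BROY R=GWOB B=GRWB L=YROG
Query: U face = BRWY

Answer: B R W Y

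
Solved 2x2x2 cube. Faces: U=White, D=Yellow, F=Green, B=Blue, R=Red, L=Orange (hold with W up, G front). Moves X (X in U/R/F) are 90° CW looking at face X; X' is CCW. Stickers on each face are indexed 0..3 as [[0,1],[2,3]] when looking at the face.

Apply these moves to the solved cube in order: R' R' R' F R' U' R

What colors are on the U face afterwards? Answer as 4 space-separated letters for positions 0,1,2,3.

Answer: W Y W O

Derivation:
After move 1 (R'): R=RRRR U=WBWB F=GWGW D=YGYG B=YBYB
After move 2 (R'): R=RRRR U=WYWY F=GBGB D=YWYW B=GBGB
After move 3 (R'): R=RRRR U=WGWG F=GYGY D=YBYB B=WBWB
After move 4 (F): F=GGYY U=WGOO R=WRGR D=RRYB L=OYOB
After move 5 (R'): R=RRWG U=WWOW F=GGYO D=RGYY B=BBRB
After move 6 (U'): U=WWWO F=OYYO R=GGWG B=RRRB L=BBOB
After move 7 (R): R=WGGG U=WYWO F=OGYY D=RRYR B=ORWB
Query: U face = WYWO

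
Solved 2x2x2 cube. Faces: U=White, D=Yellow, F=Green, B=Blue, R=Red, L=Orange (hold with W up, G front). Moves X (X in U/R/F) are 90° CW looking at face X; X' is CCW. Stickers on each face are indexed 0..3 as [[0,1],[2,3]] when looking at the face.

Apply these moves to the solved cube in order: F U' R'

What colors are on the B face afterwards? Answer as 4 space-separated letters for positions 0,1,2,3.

Answer: Y R R B

Derivation:
After move 1 (F): F=GGGG U=WWOO R=WRWR D=RRYY L=OYOY
After move 2 (U'): U=WOWO F=OYGG R=GGWR B=WRBB L=BBOY
After move 3 (R'): R=GRGW U=WBWW F=OOGO D=RYYG B=YRRB
Query: B face = YRRB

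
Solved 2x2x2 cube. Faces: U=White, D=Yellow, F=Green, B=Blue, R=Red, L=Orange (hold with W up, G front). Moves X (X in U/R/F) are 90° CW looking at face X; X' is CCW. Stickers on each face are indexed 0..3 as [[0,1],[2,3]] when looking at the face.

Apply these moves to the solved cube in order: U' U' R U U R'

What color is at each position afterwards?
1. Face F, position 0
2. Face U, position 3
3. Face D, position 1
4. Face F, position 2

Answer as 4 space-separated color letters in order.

After move 1 (U'): U=WWWW F=OOGG R=GGRR B=RRBB L=BBOO
After move 2 (U'): U=WWWW F=BBGG R=OORR B=GGBB L=RROO
After move 3 (R): R=RORO U=WBWG F=BYGY D=YBYG B=WGWB
After move 4 (U): U=WWGB F=ROGY R=WGRO B=RRWB L=BYOO
After move 5 (U): U=GWBW F=WGGY R=RRRO B=BYWB L=ROOO
After move 6 (R'): R=RORR U=GWBB F=WWGW D=YGYY B=GYBB
Query 1: F[0] = W
Query 2: U[3] = B
Query 3: D[1] = G
Query 4: F[2] = G

Answer: W B G G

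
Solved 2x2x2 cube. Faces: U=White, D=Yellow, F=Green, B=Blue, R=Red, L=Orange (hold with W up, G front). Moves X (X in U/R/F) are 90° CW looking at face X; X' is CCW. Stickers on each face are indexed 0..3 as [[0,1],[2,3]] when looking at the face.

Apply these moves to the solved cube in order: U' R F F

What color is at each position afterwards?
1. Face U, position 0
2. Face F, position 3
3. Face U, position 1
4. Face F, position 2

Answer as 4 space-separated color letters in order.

After move 1 (U'): U=WWWW F=OOGG R=GGRR B=RRBB L=BBOO
After move 2 (R): R=RGRG U=WOWG F=OYGY D=YBYR B=WRWB
After move 3 (F): F=GOYY U=WOOB R=WGGG D=RRYR L=BYOB
After move 4 (F): F=YGYO U=WOBY R=OGBG D=GWYR L=BROR
Query 1: U[0] = W
Query 2: F[3] = O
Query 3: U[1] = O
Query 4: F[2] = Y

Answer: W O O Y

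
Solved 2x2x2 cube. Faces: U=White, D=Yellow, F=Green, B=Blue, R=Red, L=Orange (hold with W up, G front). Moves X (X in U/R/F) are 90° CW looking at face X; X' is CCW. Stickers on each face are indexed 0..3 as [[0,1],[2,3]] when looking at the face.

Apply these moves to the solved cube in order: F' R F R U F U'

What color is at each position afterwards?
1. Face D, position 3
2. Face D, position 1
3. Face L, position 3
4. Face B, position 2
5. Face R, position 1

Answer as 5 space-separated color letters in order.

After move 1 (F'): F=GGGG U=WWRR R=YRYR D=OOYY L=OWOW
After move 2 (R): R=YYRR U=WGRG F=GOGY D=OBYB B=RBWB
After move 3 (F): F=GGYO U=WGWW R=RYGR D=RYYB L=OOOB
After move 4 (R): R=GRRY U=WGWO F=GYYB D=RWYR B=WBGB
After move 5 (U): U=WWOG F=GRYB R=WBRY B=OOGB L=GYOB
After move 6 (F): F=YGBR U=WWBY R=OBGY D=RWYR L=GROW
After move 7 (U'): U=WYWB F=GRBR R=YGGY B=OBGB L=OOOW
Query 1: D[3] = R
Query 2: D[1] = W
Query 3: L[3] = W
Query 4: B[2] = G
Query 5: R[1] = G

Answer: R W W G G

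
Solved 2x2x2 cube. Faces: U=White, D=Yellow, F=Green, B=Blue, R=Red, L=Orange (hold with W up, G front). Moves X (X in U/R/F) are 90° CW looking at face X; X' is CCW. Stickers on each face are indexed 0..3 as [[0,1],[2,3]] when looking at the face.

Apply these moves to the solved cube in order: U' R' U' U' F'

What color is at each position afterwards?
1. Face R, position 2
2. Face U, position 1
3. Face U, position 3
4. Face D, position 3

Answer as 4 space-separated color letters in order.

After move 1 (U'): U=WWWW F=OOGG R=GGRR B=RRBB L=BBOO
After move 2 (R'): R=GRGR U=WBWR F=OWGW D=YOYG B=YRYB
After move 3 (U'): U=BRWW F=BBGW R=OWGR B=GRYB L=YROO
After move 4 (U'): U=RWBW F=YRGW R=BBGR B=OWYB L=GROO
After move 5 (F'): F=RWYG U=RWBG R=OBYR D=ROYG L=GWOB
Query 1: R[2] = Y
Query 2: U[1] = W
Query 3: U[3] = G
Query 4: D[3] = G

Answer: Y W G G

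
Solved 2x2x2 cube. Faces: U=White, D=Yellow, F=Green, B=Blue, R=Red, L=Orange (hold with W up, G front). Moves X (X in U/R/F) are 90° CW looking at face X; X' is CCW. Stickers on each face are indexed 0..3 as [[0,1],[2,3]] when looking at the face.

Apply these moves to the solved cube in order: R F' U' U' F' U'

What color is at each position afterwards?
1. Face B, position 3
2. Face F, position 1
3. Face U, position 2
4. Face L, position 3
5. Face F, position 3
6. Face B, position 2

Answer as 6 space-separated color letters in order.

After move 1 (R): R=RRRR U=WGWG F=GYGY D=YBYB B=WBWB
After move 2 (F'): F=YYGG U=WGRR R=BRYR D=OOYB L=OGOW
After move 3 (U'): U=GRWR F=OGGG R=YYYR B=BRWB L=WBOW
After move 4 (U'): U=RRGW F=WBGG R=OGYR B=YYWB L=BROW
After move 5 (F'): F=BGWG U=RROY R=OGOR D=RWYB L=BWOG
After move 6 (U'): U=RYRO F=BWWG R=BGOR B=OGWB L=YYOG
Query 1: B[3] = B
Query 2: F[1] = W
Query 3: U[2] = R
Query 4: L[3] = G
Query 5: F[3] = G
Query 6: B[2] = W

Answer: B W R G G W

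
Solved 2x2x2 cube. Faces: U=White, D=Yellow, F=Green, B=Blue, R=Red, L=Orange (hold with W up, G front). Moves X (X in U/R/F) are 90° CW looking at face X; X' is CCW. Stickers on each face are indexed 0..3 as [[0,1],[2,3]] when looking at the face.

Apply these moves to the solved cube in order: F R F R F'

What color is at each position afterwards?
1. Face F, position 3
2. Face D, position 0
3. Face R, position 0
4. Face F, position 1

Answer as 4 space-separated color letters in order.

After move 1 (F): F=GGGG U=WWOO R=WRWR D=RRYY L=OYOY
After move 2 (R): R=WWRR U=WGOG F=GRGY D=RBYB B=OBWB
After move 3 (F): F=GGYR U=WGYY R=OWGR D=RWYB L=OROB
After move 4 (R): R=GORW U=WGYR F=GWYB D=RWYO B=YBGB
After move 5 (F'): F=WBGY U=WGGR R=WORW D=RBYO L=OROY
Query 1: F[3] = Y
Query 2: D[0] = R
Query 3: R[0] = W
Query 4: F[1] = B

Answer: Y R W B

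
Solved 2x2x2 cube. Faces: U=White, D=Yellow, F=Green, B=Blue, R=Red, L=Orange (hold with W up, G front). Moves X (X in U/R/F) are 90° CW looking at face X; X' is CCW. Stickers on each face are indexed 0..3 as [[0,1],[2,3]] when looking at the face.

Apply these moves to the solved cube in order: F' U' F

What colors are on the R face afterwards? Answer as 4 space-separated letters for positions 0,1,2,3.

Answer: W G R R

Derivation:
After move 1 (F'): F=GGGG U=WWRR R=YRYR D=OOYY L=OWOW
After move 2 (U'): U=WRWR F=OWGG R=GGYR B=YRBB L=BBOW
After move 3 (F): F=GOGW U=WRWB R=WGRR D=YGYY L=BOOO
Query: R face = WGRR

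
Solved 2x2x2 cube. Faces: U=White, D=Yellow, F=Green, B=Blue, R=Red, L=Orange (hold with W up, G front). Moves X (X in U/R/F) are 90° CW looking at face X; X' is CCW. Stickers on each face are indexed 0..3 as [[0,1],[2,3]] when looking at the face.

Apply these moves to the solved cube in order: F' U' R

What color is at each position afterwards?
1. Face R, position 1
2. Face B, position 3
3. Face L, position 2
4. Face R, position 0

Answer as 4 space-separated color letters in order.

After move 1 (F'): F=GGGG U=WWRR R=YRYR D=OOYY L=OWOW
After move 2 (U'): U=WRWR F=OWGG R=GGYR B=YRBB L=BBOW
After move 3 (R): R=YGRG U=WWWG F=OOGY D=OBYY B=RRRB
Query 1: R[1] = G
Query 2: B[3] = B
Query 3: L[2] = O
Query 4: R[0] = Y

Answer: G B O Y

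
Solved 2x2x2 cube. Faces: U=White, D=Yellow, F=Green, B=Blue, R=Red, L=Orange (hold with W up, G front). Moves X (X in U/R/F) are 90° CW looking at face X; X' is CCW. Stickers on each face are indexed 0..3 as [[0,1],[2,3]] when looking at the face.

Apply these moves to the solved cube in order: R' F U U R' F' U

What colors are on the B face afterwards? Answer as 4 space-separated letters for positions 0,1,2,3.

After move 1 (R'): R=RRRR U=WBWB F=GWGW D=YGYG B=YBYB
After move 2 (F): F=GGWW U=WBOO R=WRBR D=RRYG L=OYOG
After move 3 (U): U=OWOB F=WRWW R=YBBR B=OYYB L=GGOG
After move 4 (U): U=OOBW F=YBWW R=OYBR B=GGYB L=WROG
After move 5 (R'): R=YROB U=OYBG F=YOWW D=RBYW B=GGRB
After move 6 (F'): F=OWYW U=OYYO R=BRRB D=RGYW L=WGOB
After move 7 (U): U=YOOY F=BRYW R=GGRB B=WGRB L=OWOB
Query: B face = WGRB

Answer: W G R B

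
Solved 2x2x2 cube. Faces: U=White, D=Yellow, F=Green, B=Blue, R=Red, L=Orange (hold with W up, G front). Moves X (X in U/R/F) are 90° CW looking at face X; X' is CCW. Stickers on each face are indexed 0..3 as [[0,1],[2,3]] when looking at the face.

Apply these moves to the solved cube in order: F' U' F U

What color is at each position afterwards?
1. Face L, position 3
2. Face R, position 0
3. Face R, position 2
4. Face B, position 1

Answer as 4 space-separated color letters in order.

After move 1 (F'): F=GGGG U=WWRR R=YRYR D=OOYY L=OWOW
After move 2 (U'): U=WRWR F=OWGG R=GGYR B=YRBB L=BBOW
After move 3 (F): F=GOGW U=WRWB R=WGRR D=YGYY L=BOOO
After move 4 (U): U=WWBR F=WGGW R=YRRR B=BOBB L=GOOO
Query 1: L[3] = O
Query 2: R[0] = Y
Query 3: R[2] = R
Query 4: B[1] = O

Answer: O Y R O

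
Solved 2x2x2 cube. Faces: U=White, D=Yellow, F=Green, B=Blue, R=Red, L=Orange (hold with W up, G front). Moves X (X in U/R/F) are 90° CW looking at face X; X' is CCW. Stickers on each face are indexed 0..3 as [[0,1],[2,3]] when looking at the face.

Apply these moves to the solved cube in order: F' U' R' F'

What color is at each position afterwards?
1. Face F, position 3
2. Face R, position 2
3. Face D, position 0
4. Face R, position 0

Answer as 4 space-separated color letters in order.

Answer: G O B W

Derivation:
After move 1 (F'): F=GGGG U=WWRR R=YRYR D=OOYY L=OWOW
After move 2 (U'): U=WRWR F=OWGG R=GGYR B=YRBB L=BBOW
After move 3 (R'): R=GRGY U=WBWY F=ORGR D=OWYG B=YROB
After move 4 (F'): F=RROG U=WBGG R=WROY D=BWYG L=BYOW
Query 1: F[3] = G
Query 2: R[2] = O
Query 3: D[0] = B
Query 4: R[0] = W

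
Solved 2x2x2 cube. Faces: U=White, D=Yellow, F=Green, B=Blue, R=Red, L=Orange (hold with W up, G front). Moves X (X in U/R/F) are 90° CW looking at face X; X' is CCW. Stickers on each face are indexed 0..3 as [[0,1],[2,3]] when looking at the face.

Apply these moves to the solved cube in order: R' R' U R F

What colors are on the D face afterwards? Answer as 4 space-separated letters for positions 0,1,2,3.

After move 1 (R'): R=RRRR U=WBWB F=GWGW D=YGYG B=YBYB
After move 2 (R'): R=RRRR U=WYWY F=GBGB D=YWYW B=GBGB
After move 3 (U): U=WWYY F=RRGB R=GBRR B=OOGB L=GBOO
After move 4 (R): R=RGRB U=WRYB F=RWGW D=YGYO B=YOWB
After move 5 (F): F=GRWW U=WROB R=YGBB D=RRYO L=GYOG
Query: D face = RRYO

Answer: R R Y O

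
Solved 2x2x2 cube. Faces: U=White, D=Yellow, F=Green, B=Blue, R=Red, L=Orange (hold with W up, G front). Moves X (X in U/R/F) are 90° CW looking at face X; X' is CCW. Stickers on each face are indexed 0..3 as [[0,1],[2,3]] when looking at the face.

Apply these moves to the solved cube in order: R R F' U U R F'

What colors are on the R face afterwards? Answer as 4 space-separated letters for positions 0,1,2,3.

After move 1 (R): R=RRRR U=WGWG F=GYGY D=YBYB B=WBWB
After move 2 (R): R=RRRR U=WYWY F=GBGB D=YWYW B=GBGB
After move 3 (F'): F=BBGG U=WYRR R=WRYR D=OOYW L=OYOW
After move 4 (U): U=RWRY F=WRGG R=GBYR B=OYGB L=BBOW
After move 5 (U): U=RRYW F=GBGG R=OYYR B=BBGB L=WROW
After move 6 (R): R=YORY U=RBYG F=GOGW D=OGYB B=WBRB
After move 7 (F'): F=OWGG U=RBYR R=GOOY D=RWYB L=WGOY
Query: R face = GOOY

Answer: G O O Y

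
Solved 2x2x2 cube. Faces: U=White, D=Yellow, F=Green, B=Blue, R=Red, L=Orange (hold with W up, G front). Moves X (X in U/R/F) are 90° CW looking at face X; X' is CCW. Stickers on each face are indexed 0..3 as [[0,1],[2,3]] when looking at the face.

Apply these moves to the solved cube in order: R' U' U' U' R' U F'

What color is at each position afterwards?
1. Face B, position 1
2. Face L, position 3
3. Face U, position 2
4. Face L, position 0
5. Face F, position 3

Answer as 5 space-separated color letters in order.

Answer: W O G R G

Derivation:
After move 1 (R'): R=RRRR U=WBWB F=GWGW D=YGYG B=YBYB
After move 2 (U'): U=BBWW F=OOGW R=GWRR B=RRYB L=YBOO
After move 3 (U'): U=BWBW F=YBGW R=OORR B=GWYB L=RROO
After move 4 (U'): U=WWBB F=RRGW R=YBRR B=OOYB L=GWOO
After move 5 (R'): R=BRYR U=WYBO F=RWGB D=YRYW B=GOGB
After move 6 (U): U=BWOY F=BRGB R=GOYR B=GWGB L=RWOO
After move 7 (F'): F=RBBG U=BWGY R=ROYR D=WOYW L=RYOO
Query 1: B[1] = W
Query 2: L[3] = O
Query 3: U[2] = G
Query 4: L[0] = R
Query 5: F[3] = G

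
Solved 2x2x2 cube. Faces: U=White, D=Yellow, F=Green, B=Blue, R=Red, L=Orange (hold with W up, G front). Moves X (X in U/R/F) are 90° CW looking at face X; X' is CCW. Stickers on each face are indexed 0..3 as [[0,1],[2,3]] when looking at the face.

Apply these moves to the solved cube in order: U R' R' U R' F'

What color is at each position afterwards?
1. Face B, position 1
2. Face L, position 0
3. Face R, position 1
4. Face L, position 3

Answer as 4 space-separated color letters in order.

After move 1 (U): U=WWWW F=RRGG R=BBRR B=OOBB L=GGOO
After move 2 (R'): R=BRBR U=WBWO F=RWGW D=YRYG B=YOYB
After move 3 (R'): R=RRBB U=WYWY F=RBGO D=YWYW B=GORB
After move 4 (U): U=WWYY F=RRGO R=GOBB B=GGRB L=RBOO
After move 5 (R'): R=OBGB U=WRYG F=RWGY D=YRYO B=WGWB
After move 6 (F'): F=WYRG U=WROG R=RBYB D=BOYO L=RGOY
Query 1: B[1] = G
Query 2: L[0] = R
Query 3: R[1] = B
Query 4: L[3] = Y

Answer: G R B Y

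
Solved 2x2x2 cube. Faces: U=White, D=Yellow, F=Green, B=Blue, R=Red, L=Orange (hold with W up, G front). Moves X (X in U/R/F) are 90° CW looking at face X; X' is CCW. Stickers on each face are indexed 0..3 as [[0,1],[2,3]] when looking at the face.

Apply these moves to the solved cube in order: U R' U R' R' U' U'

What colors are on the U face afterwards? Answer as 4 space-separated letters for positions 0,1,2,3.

Answer: G O R W

Derivation:
After move 1 (U): U=WWWW F=RRGG R=BBRR B=OOBB L=GGOO
After move 2 (R'): R=BRBR U=WBWO F=RWGW D=YRYG B=YOYB
After move 3 (U): U=WWOB F=BRGW R=YOBR B=GGYB L=RWOO
After move 4 (R'): R=ORYB U=WYOG F=BWGB D=YRYW B=GGRB
After move 5 (R'): R=RBOY U=WROG F=BYGG D=YWYB B=WGRB
After move 6 (U'): U=RGWO F=RWGG R=BYOY B=RBRB L=WGOO
After move 7 (U'): U=GORW F=WGGG R=RWOY B=BYRB L=RBOO
Query: U face = GORW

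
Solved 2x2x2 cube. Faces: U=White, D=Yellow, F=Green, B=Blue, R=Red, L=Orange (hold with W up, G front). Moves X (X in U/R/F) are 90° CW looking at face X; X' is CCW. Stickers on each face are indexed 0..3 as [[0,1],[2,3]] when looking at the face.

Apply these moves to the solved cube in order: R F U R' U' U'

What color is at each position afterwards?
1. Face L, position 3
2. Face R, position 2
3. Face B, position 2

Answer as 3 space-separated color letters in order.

After move 1 (R): R=RRRR U=WGWG F=GYGY D=YBYB B=WBWB
After move 2 (F): F=GGYY U=WGOO R=WRGR D=RRYB L=OYOB
After move 3 (U): U=OWOG F=WRYY R=WBGR B=OYWB L=GGOB
After move 4 (R'): R=BRWG U=OWOO F=WWYG D=RRYY B=BYRB
After move 5 (U'): U=WOOO F=GGYG R=WWWG B=BRRB L=BYOB
After move 6 (U'): U=OOWO F=BYYG R=GGWG B=WWRB L=BROB
Query 1: L[3] = B
Query 2: R[2] = W
Query 3: B[2] = R

Answer: B W R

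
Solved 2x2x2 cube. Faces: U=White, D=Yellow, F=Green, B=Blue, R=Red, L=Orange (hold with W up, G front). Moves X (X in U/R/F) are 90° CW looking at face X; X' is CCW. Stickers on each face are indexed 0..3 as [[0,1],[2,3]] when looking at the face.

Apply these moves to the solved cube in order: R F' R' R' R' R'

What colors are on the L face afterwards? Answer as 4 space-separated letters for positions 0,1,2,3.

After move 1 (R): R=RRRR U=WGWG F=GYGY D=YBYB B=WBWB
After move 2 (F'): F=YYGG U=WGRR R=BRYR D=OOYB L=OGOW
After move 3 (R'): R=RRBY U=WWRW F=YGGR D=OYYG B=BBOB
After move 4 (R'): R=RYRB U=WORB F=YWGW D=OGYR B=GBYB
After move 5 (R'): R=YBRR U=WYRG F=YOGB D=OWYW B=RBGB
After move 6 (R'): R=BRYR U=WGRR F=YYGG D=OOYB B=WBWB
Query: L face = OGOW

Answer: O G O W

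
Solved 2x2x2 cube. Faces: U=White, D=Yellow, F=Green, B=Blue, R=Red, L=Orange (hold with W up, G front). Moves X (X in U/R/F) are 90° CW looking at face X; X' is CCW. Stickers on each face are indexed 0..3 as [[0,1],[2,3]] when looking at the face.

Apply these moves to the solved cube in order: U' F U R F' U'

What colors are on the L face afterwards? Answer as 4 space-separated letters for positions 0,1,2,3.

Answer: W Y O B

Derivation:
After move 1 (U'): U=WWWW F=OOGG R=GGRR B=RRBB L=BBOO
After move 2 (F): F=GOGO U=WWOB R=WGWR D=RGYY L=BYOY
After move 3 (U): U=OWBW F=WGGO R=RRWR B=BYBB L=GOOY
After move 4 (R): R=WRRR U=OGBO F=WGGY D=RBYB B=WYWB
After move 5 (F'): F=GYWG U=OGWR R=BRRR D=OYYB L=GOOB
After move 6 (U'): U=GROW F=GOWG R=GYRR B=BRWB L=WYOB
Query: L face = WYOB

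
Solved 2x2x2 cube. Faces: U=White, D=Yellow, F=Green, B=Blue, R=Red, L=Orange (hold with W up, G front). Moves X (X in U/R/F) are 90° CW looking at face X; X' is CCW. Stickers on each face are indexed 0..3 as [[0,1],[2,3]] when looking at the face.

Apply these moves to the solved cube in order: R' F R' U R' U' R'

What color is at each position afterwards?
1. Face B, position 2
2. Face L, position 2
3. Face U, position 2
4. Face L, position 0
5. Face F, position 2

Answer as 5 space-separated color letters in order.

Answer: R O O W W

Derivation:
After move 1 (R'): R=RRRR U=WBWB F=GWGW D=YGYG B=YBYB
After move 2 (F): F=GGWW U=WBOO R=WRBR D=RRYG L=OYOG
After move 3 (R'): R=RRWB U=WYOY F=GBWO D=RGYW B=GBRB
After move 4 (U): U=OWYY F=RRWO R=GBWB B=OYRB L=GBOG
After move 5 (R'): R=BBGW U=ORYO F=RWWY D=RRYO B=WYGB
After move 6 (U'): U=ROOY F=GBWY R=RWGW B=BBGB L=WYOG
After move 7 (R'): R=WWRG U=RGOB F=GOWY D=RBYY B=OBRB
Query 1: B[2] = R
Query 2: L[2] = O
Query 3: U[2] = O
Query 4: L[0] = W
Query 5: F[2] = W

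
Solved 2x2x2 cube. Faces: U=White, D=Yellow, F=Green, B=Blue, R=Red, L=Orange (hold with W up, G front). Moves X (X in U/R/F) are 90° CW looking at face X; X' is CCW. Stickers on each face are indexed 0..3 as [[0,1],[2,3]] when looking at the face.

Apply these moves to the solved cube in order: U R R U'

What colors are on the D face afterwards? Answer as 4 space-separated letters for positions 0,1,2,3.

Answer: Y W Y W

Derivation:
After move 1 (U): U=WWWW F=RRGG R=BBRR B=OOBB L=GGOO
After move 2 (R): R=RBRB U=WRWG F=RYGY D=YBYO B=WOWB
After move 3 (R): R=RRBB U=WYWY F=RBGO D=YWYW B=GORB
After move 4 (U'): U=YYWW F=GGGO R=RBBB B=RRRB L=GOOO
Query: D face = YWYW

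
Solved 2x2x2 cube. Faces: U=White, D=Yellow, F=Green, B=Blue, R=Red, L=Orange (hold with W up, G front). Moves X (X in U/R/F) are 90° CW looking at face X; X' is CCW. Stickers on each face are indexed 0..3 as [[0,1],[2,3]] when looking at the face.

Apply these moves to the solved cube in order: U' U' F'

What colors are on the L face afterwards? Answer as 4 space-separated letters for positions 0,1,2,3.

Answer: R W O W

Derivation:
After move 1 (U'): U=WWWW F=OOGG R=GGRR B=RRBB L=BBOO
After move 2 (U'): U=WWWW F=BBGG R=OORR B=GGBB L=RROO
After move 3 (F'): F=BGBG U=WWOR R=YOYR D=ROYY L=RWOW
Query: L face = RWOW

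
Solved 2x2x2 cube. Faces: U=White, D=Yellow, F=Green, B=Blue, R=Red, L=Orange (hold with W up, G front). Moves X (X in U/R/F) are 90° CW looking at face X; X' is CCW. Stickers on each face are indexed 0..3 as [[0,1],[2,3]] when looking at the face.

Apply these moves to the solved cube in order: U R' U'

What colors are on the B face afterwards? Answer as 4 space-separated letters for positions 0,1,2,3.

After move 1 (U): U=WWWW F=RRGG R=BBRR B=OOBB L=GGOO
After move 2 (R'): R=BRBR U=WBWO F=RWGW D=YRYG B=YOYB
After move 3 (U'): U=BOWW F=GGGW R=RWBR B=BRYB L=YOOO
Query: B face = BRYB

Answer: B R Y B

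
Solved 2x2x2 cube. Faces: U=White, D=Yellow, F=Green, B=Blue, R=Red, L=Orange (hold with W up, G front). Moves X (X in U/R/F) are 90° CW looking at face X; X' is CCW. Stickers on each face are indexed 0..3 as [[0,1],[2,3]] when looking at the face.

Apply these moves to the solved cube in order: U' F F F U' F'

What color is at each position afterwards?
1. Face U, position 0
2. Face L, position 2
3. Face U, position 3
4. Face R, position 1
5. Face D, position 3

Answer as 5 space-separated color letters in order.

Answer: W O Y G Y

Derivation:
After move 1 (U'): U=WWWW F=OOGG R=GGRR B=RRBB L=BBOO
After move 2 (F): F=GOGO U=WWOB R=WGWR D=RGYY L=BYOY
After move 3 (F): F=GGOO U=WWYY R=OGBR D=WWYY L=BROG
After move 4 (F): F=OGOG U=WWGR R=YGYR D=BOYY L=BWOW
After move 5 (U'): U=WRWG F=BWOG R=OGYR B=YGBB L=RROW
After move 6 (F'): F=WGBO U=WROY R=OGBR D=RWYY L=RGOW
Query 1: U[0] = W
Query 2: L[2] = O
Query 3: U[3] = Y
Query 4: R[1] = G
Query 5: D[3] = Y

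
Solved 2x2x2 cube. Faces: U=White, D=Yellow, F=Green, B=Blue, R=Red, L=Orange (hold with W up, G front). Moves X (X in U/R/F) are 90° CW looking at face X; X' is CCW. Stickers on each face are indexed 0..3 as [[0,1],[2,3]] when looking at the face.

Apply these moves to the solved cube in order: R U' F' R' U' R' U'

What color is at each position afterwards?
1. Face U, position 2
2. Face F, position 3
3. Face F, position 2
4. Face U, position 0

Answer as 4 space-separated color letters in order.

Answer: W G O O

Derivation:
After move 1 (R): R=RRRR U=WGWG F=GYGY D=YBYB B=WBWB
After move 2 (U'): U=GGWW F=OOGY R=GYRR B=RRWB L=WBOO
After move 3 (F'): F=OYOG U=GGGR R=BYYR D=BOYB L=WWOW
After move 4 (R'): R=YRBY U=GWGR F=OGOR D=BYYG B=BROB
After move 5 (U'): U=WRGG F=WWOR R=OGBY B=YROB L=BROW
After move 6 (R'): R=GYOB U=WOGY F=WROG D=BWYR B=GRYB
After move 7 (U'): U=OYWG F=BROG R=WROB B=GYYB L=GROW
Query 1: U[2] = W
Query 2: F[3] = G
Query 3: F[2] = O
Query 4: U[0] = O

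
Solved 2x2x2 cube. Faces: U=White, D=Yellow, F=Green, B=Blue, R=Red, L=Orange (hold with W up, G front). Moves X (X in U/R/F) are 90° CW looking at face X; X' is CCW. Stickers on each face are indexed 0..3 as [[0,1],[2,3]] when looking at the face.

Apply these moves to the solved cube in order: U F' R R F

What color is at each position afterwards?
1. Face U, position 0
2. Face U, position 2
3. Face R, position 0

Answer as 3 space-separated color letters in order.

After move 1 (U): U=WWWW F=RRGG R=BBRR B=OOBB L=GGOO
After move 2 (F'): F=RGRG U=WWBR R=YBYR D=GOYY L=GWOW
After move 3 (R): R=YYRB U=WGBG F=RORY D=GBYO B=ROWB
After move 4 (R): R=RYBY U=WOBY F=RBRO D=GWYR B=GOGB
After move 5 (F): F=RROB U=WOWW R=BYYY D=BRYR L=GGOW
Query 1: U[0] = W
Query 2: U[2] = W
Query 3: R[0] = B

Answer: W W B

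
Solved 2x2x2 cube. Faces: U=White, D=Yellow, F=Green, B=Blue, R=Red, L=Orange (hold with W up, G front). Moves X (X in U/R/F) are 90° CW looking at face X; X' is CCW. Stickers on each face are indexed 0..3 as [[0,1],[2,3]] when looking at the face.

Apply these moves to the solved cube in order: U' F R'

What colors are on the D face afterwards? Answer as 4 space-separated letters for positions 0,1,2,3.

After move 1 (U'): U=WWWW F=OOGG R=GGRR B=RRBB L=BBOO
After move 2 (F): F=GOGO U=WWOB R=WGWR D=RGYY L=BYOY
After move 3 (R'): R=GRWW U=WBOR F=GWGB D=ROYO B=YRGB
Query: D face = ROYO

Answer: R O Y O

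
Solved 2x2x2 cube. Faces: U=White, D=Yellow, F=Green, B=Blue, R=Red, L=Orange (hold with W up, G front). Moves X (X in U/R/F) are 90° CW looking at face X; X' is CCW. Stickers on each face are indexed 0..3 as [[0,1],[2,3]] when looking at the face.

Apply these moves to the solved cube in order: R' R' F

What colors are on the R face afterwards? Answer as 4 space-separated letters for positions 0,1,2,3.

After move 1 (R'): R=RRRR U=WBWB F=GWGW D=YGYG B=YBYB
After move 2 (R'): R=RRRR U=WYWY F=GBGB D=YWYW B=GBGB
After move 3 (F): F=GGBB U=WYOO R=WRYR D=RRYW L=OYOW
Query: R face = WRYR

Answer: W R Y R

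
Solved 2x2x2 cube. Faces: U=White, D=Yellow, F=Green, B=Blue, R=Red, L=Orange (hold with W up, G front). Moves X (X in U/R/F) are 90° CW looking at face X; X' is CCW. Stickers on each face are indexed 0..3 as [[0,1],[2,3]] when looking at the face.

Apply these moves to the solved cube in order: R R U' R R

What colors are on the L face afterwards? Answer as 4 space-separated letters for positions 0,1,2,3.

Answer: G B O O

Derivation:
After move 1 (R): R=RRRR U=WGWG F=GYGY D=YBYB B=WBWB
After move 2 (R): R=RRRR U=WYWY F=GBGB D=YWYW B=GBGB
After move 3 (U'): U=YYWW F=OOGB R=GBRR B=RRGB L=GBOO
After move 4 (R): R=RGRB U=YOWB F=OWGW D=YGYR B=WRYB
After move 5 (R): R=RRBG U=YWWW F=OGGR D=YYYW B=BROB
Query: L face = GBOO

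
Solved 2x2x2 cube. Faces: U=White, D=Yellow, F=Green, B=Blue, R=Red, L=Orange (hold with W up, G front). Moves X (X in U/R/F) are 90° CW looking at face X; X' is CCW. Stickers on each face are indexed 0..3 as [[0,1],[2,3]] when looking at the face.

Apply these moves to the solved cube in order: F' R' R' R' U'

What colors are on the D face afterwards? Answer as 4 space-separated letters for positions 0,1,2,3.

Answer: O B Y B

Derivation:
After move 1 (F'): F=GGGG U=WWRR R=YRYR D=OOYY L=OWOW
After move 2 (R'): R=RRYY U=WBRB F=GWGR D=OGYG B=YBOB
After move 3 (R'): R=RYRY U=WORY F=GBGB D=OWYR B=GBGB
After move 4 (R'): R=YYRR U=WGRG F=GOGY D=OBYB B=RBWB
After move 5 (U'): U=GGWR F=OWGY R=GORR B=YYWB L=RBOW
Query: D face = OBYB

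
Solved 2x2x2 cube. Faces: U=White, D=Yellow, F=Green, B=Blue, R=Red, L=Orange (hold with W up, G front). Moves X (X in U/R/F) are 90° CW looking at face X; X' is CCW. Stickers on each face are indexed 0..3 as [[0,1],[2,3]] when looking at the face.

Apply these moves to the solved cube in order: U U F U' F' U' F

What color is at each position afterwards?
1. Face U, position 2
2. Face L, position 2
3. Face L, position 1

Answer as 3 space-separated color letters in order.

After move 1 (U): U=WWWW F=RRGG R=BBRR B=OOBB L=GGOO
After move 2 (U): U=WWWW F=BBGG R=OORR B=GGBB L=RROO
After move 3 (F): F=GBGB U=WWOR R=WOWR D=ROYY L=RYOY
After move 4 (U'): U=WRWO F=RYGB R=GBWR B=WOBB L=GGOY
After move 5 (F'): F=YBRG U=WRGW R=OBRR D=GYYY L=GOOW
After move 6 (U'): U=RWWG F=GORG R=YBRR B=OBBB L=WOOW
After move 7 (F): F=RGGO U=RWWO R=WBGR D=RYYY L=WGOY
Query 1: U[2] = W
Query 2: L[2] = O
Query 3: L[1] = G

Answer: W O G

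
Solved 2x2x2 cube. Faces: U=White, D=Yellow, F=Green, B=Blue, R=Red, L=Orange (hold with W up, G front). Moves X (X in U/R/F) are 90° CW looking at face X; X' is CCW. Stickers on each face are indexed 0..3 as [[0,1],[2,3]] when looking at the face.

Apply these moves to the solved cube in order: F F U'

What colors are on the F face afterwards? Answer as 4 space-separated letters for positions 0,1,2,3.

After move 1 (F): F=GGGG U=WWOO R=WRWR D=RRYY L=OYOY
After move 2 (F): F=GGGG U=WWYY R=OROR D=WWYY L=OROR
After move 3 (U'): U=WYWY F=ORGG R=GGOR B=ORBB L=BBOR
Query: F face = ORGG

Answer: O R G G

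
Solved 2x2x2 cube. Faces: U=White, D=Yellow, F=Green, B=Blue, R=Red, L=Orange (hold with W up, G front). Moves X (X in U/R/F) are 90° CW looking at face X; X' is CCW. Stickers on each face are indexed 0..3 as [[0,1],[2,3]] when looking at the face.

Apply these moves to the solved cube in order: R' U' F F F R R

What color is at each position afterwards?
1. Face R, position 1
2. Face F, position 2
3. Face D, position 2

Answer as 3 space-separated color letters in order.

After move 1 (R'): R=RRRR U=WBWB F=GWGW D=YGYG B=YBYB
After move 2 (U'): U=BBWW F=OOGW R=GWRR B=RRYB L=YBOO
After move 3 (F): F=GOWO U=BBOB R=WWWR D=RGYG L=YYOG
After move 4 (F): F=WGOO U=BBGY R=OWBR D=WWYG L=YROG
After move 5 (F): F=OWOG U=BBGR R=GWYR D=BOYG L=YWOW
After move 6 (R): R=YGRW U=BWGG F=OOOG D=BYYR B=RRBB
After move 7 (R): R=RYWG U=BOGG F=OYOR D=BBYR B=GRWB
Query 1: R[1] = Y
Query 2: F[2] = O
Query 3: D[2] = Y

Answer: Y O Y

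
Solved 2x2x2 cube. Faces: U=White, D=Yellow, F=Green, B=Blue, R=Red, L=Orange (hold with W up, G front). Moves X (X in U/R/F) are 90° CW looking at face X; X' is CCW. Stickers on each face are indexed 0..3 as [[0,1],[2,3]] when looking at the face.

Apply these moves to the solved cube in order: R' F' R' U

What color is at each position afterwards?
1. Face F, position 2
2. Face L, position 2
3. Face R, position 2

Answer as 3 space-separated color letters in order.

Answer: G O G

Derivation:
After move 1 (R'): R=RRRR U=WBWB F=GWGW D=YGYG B=YBYB
After move 2 (F'): F=WWGG U=WBRR R=GRYR D=OOYG L=OBOW
After move 3 (R'): R=RRGY U=WYRY F=WBGR D=OWYG B=GBOB
After move 4 (U): U=RWYY F=RRGR R=GBGY B=OBOB L=WBOW
Query 1: F[2] = G
Query 2: L[2] = O
Query 3: R[2] = G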